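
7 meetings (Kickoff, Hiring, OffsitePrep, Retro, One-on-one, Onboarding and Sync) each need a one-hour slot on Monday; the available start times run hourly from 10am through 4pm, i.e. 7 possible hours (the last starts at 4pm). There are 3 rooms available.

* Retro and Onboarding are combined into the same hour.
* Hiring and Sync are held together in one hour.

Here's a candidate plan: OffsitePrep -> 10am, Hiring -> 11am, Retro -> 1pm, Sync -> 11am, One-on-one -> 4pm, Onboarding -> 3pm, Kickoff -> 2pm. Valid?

Hiring and Sync are held together in one hour — holds.
There are 3 rooms available — holds.
Retro and Onboarding are combined into the same hour — violated.

No. Retro and Onboarding are combined into the same hour is not satisfied.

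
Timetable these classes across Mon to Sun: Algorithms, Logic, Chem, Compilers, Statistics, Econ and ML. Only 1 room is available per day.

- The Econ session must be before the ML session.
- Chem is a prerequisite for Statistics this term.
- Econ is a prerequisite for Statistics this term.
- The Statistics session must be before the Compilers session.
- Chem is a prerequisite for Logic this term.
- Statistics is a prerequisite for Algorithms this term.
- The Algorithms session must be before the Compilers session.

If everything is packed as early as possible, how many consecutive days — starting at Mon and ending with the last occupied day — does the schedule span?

7 days

The precedence chain requires at least 4 distinct days.
With at most 1 per day and 7 classes, at least 7 days are needed.
7 works (last occupied day: Sun): for example Chem -> Mon, Compilers -> Fri, Statistics -> Wed, Logic -> Sat, Algorithms -> Thu, ML -> Sun, Econ -> Tue.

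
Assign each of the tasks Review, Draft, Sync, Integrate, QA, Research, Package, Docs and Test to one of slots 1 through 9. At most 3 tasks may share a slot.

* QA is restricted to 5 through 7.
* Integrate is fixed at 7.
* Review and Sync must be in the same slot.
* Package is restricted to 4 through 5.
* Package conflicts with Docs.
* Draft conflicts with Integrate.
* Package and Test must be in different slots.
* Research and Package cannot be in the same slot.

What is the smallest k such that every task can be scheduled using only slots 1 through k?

7

With at most 3 per slot and 9 tasks, at least 3 slots are needed.
Integrate can't be placed before 7, so the schedule must run through at least slot 7.
7 works (last occupied slot: 7): for example Sync -> 1, Review -> 1, Test -> 2, Integrate -> 7, QA -> 5, Draft -> 1, Package -> 4, Research -> 2, Docs -> 2.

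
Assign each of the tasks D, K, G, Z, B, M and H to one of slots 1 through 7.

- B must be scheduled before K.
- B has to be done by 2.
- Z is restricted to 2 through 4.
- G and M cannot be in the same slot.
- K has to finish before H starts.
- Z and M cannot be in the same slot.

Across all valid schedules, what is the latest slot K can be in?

Precedence pushes K to at least 2; downstream work caps K at 6.
K at 6 is achievable: B -> 1; Z -> 2; H -> 7; D -> 1; K -> 6; M -> 3; G -> 1.

6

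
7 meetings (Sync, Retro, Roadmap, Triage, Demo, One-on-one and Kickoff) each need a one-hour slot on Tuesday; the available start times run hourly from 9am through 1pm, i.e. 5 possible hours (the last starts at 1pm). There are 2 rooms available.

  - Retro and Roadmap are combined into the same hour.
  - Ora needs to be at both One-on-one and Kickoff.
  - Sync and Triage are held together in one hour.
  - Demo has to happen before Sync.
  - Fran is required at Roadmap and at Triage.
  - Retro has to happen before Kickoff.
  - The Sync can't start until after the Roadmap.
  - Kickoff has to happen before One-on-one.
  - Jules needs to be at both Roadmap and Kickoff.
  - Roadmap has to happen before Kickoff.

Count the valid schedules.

24

Splitting on Sync: it can be 11am (4), 12pm (8), 1pm (12). Listing each branch's schedules as (Retro, Roadmap, Triage, Demo, One-on-one, Kickoff):
Sync=11am: (9am,9am,11am,10am,12pm,10am) (9am,9am,11am,10am,1pm,10am) (9am,9am,11am,10am,1pm,12pm) (10am,10am,11am,9am,1pm,12pm) — 4.
Sync=12pm: (9am,9am,12pm,10am,11am,10am) (9am,9am,12pm,10am,1pm,10am) (9am,9am,12pm,10am,1pm,11am) (9am,9am,12pm,11am,11am,10am) (9am,9am,12pm,11am,1pm,10am) (9am,9am,12pm,11am,1pm,11am) (10am,10am,12pm,9am,1pm,11am) (10am,10am,12pm,11am,1pm,11am) — 8.
Sync=1pm: (9am,9am,1pm,10am,11am,10am) (9am,9am,1pm,10am,12pm,10am) (9am,9am,1pm,10am,12pm,11am) (9am,9am,1pm,11am,11am,10am) (9am,9am,1pm,11am,12pm,10am) (9am,9am,1pm,11am,12pm,11am) (9am,9am,1pm,12pm,11am,10am) (9am,9am,1pm,12pm,12pm,10am) (9am,9am,1pm,12pm,12pm,11am) (10am,10am,1pm,9am,12pm,11am) (10am,10am,1pm,11am,12pm,11am) (10am,10am,1pm,12pm,12pm,11am) — 12.
Summing: 4 + 8 + 12 = 24.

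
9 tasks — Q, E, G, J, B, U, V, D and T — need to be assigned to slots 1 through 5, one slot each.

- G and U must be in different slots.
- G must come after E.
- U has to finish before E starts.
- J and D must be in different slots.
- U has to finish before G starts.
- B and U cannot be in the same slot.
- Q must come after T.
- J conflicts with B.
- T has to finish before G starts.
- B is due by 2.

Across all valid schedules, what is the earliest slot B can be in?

1

B's own window allows nothing later than 2.
B at 1 is achievable: J in 2, T in 1, D in 1, G in 4, E in 3, Q in 2, V in 1, B in 1, U in 2.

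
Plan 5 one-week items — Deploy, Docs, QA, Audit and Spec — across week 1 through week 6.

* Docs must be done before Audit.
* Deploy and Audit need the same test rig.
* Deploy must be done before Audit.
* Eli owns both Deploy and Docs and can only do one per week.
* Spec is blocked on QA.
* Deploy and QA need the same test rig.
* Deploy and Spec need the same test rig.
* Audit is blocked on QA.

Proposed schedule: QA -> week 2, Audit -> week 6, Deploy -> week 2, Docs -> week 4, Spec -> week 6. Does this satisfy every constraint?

Invalid. Deploy and QA need the same test rig.

Deploy and QA need the same test rig — violated.
Audit is blocked on QA — holds.
Docs must be done before Audit — holds.
Eli owns both Deploy and Docs and can only do one per week — holds.
Deploy and Spec need the same test rig — holds.
Deploy must be done before Audit — holds.
Deploy and Audit need the same test rig — holds.
Spec is blocked on QA — holds.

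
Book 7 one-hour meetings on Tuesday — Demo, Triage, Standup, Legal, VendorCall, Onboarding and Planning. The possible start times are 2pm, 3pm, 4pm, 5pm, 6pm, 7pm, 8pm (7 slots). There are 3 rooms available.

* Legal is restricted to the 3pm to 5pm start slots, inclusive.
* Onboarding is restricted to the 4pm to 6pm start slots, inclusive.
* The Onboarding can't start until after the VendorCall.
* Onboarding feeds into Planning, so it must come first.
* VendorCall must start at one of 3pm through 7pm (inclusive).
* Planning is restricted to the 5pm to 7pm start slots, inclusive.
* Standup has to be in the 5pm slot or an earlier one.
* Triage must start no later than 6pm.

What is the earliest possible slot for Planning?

Planning is available from 5pm; Planning's own window allows nothing later than 7pm.
Planning at 5pm is achievable: Planning=5pm; Legal=3pm; Demo=2pm; Onboarding=4pm; Standup=2pm; Triage=2pm; VendorCall=3pm.

5pm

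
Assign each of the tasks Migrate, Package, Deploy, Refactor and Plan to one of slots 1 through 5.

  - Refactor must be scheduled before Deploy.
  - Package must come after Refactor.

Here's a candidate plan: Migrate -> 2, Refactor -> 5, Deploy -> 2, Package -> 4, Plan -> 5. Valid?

No — it violates: Refactor must be scheduled before Deploy

Package must come after Refactor — violated.
Refactor must be scheduled before Deploy — violated.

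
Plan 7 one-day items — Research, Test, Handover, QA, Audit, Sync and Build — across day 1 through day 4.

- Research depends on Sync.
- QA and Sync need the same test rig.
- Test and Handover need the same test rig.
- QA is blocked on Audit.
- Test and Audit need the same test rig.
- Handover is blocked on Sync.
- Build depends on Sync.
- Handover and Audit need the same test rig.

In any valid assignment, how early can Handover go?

day 2

Precedence pushes Handover to at least day 2.
Handover at day 2 is achievable: Research=day 2; Build=day 2; QA=day 2; Sync=day 1; Audit=day 1; Handover=day 2; Test=day 3.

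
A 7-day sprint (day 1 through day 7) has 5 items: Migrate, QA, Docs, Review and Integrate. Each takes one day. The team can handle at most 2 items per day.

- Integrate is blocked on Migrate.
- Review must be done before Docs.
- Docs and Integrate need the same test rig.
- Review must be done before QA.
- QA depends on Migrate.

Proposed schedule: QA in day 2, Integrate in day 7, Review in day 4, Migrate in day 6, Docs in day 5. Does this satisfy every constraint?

The team can handle at most 2 items per day — holds.
QA depends on Migrate — violated.
Docs and Integrate need the same test rig — holds.
Integrate is blocked on Migrate — holds.
Review must be done before Docs — holds.
Review must be done before QA — violated.

No. QA depends on Migrate is not satisfied.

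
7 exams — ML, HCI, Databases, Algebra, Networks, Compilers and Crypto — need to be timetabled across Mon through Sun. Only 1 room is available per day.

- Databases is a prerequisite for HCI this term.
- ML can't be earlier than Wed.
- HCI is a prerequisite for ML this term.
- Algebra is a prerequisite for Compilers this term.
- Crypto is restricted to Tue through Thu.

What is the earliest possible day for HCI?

Precedence pushes HCI to at least Tue; downstream work caps HCI at Sat.
HCI at Tue is achievable: Algebra in Fri; Compilers in Sat; Databases in Mon; ML in Thu; Networks in Sun; Crypto in Wed; HCI in Tue.

Tue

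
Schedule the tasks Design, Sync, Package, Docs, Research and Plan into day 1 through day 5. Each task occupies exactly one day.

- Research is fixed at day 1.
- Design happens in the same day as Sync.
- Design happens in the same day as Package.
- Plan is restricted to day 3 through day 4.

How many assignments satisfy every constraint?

50

Splitting on Design: it can be day 1 (10), day 2 (10), day 3 (10), day 4 (10), day 5 (10). Listing each branch's schedules as (Sync, Package, Docs, Research, Plan) by day number:
Design=day 1: (1,1,1,1,3) (1,1,1,1,4) (1,1,2,1,3) (1,1,2,1,4) (1,1,3,1,3) (1,1,3,1,4) (1,1,4,1,3) (1,1,4,1,4) (1,1,5,1,3) (1,1,5,1,4) — 10.
Design=day 2: (2,2,1,1,3) (2,2,1,1,4) (2,2,2,1,3) (2,2,2,1,4) (2,2,3,1,3) (2,2,3,1,4) (2,2,4,1,3) (2,2,4,1,4) (2,2,5,1,3) (2,2,5,1,4) — 10.
Design=day 3: (3,3,1,1,3) (3,3,1,1,4) (3,3,2,1,3) (3,3,2,1,4) (3,3,3,1,3) (3,3,3,1,4) (3,3,4,1,3) (3,3,4,1,4) (3,3,5,1,3) (3,3,5,1,4) — 10.
Design=day 4: (4,4,1,1,3) (4,4,1,1,4) (4,4,2,1,3) (4,4,2,1,4) (4,4,3,1,3) (4,4,3,1,4) (4,4,4,1,3) (4,4,4,1,4) (4,4,5,1,3) (4,4,5,1,4) — 10.
Design=day 5: (5,5,1,1,3) (5,5,1,1,4) (5,5,2,1,3) (5,5,2,1,4) (5,5,3,1,3) (5,5,3,1,4) (5,5,4,1,3) (5,5,4,1,4) (5,5,5,1,3) (5,5,5,1,4) — 10.
Summing: 10 + 10 + 10 + 10 + 10 = 50.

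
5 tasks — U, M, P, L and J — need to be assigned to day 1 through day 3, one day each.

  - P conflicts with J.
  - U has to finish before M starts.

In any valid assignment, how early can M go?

day 2

Precedence pushes M to at least day 2.
M at day 2 is achievable: U -> day 1; J -> day 2; P -> day 1; M -> day 2; L -> day 1.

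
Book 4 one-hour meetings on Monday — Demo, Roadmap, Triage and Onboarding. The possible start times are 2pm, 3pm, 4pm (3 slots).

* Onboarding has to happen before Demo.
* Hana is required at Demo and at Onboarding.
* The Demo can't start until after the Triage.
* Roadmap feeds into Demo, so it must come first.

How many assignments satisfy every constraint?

9

Splitting on Demo: it can be 3pm (1), 4pm (8). Listing each branch's schedules as (Roadmap, Triage, Onboarding):
Demo=3pm: (2pm,2pm,2pm) — 1.
Demo=4pm: (2pm,2pm,2pm) (2pm,2pm,3pm) (2pm,3pm,2pm) (2pm,3pm,3pm) (3pm,2pm,2pm) (3pm,2pm,3pm) (3pm,3pm,2pm) (3pm,3pm,3pm) — 8.
Summing: 1 + 8 = 9.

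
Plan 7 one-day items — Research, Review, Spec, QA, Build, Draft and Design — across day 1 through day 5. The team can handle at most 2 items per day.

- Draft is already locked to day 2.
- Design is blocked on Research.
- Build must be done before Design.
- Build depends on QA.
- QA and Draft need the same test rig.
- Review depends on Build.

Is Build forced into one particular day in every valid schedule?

Build can be day 2 (e.g. Research -> day 1; Spec -> day 4; Draft -> day 2; Design -> day 3; Review -> day 3; QA -> day 1; Build -> day 2) or day 3 (e.g. Design in day 4, Build in day 3, Draft in day 2, QA in day 1, Research in day 1, Review in day 4, Spec in day 2).

No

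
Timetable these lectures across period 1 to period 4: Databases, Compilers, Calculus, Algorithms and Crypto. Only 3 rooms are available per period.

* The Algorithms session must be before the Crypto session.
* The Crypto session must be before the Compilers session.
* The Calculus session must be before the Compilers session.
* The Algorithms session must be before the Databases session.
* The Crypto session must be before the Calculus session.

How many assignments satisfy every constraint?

Enumerating: Crypto=period 2; Algorithms=period 1; Compilers=period 4; Calculus=period 3; Databases=period 2 | Calculus in period 3; Databases in period 3; Algorithms in period 1; Crypto in period 2; Compilers in period 4 | Calculus -> period 3, Databases -> period 4, Algorithms -> period 1, Crypto -> period 2, Compilers -> period 4.

3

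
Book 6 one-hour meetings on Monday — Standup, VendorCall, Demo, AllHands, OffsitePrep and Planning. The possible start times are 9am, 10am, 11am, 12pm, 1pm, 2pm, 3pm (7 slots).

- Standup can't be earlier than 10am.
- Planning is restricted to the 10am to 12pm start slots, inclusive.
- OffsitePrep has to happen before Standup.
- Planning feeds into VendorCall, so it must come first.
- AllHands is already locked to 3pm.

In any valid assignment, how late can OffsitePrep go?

2pm

Downstream work caps OffsitePrep at 2pm.
OffsitePrep at 2pm is achievable: AllHands -> 3pm, VendorCall -> 11am, Demo -> 9am, Planning -> 10am, OffsitePrep -> 2pm, Standup -> 3pm.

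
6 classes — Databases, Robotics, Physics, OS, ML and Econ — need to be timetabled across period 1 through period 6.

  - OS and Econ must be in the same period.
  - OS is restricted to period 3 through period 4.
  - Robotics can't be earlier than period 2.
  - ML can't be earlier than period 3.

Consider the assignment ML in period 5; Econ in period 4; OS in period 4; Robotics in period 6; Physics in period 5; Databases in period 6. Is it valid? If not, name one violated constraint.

Yes, all constraints hold

Robotics can't be earlier than period 2 — holds.
ML can't be earlier than period 3 — holds.
OS is restricted to period 3 through period 4 — holds.
OS and Econ must be in the same period — holds.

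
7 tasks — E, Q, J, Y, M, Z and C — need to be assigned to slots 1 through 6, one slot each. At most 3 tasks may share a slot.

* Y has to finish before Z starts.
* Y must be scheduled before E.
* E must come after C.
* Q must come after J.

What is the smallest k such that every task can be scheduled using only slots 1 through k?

3

The precedence chain requires at least 2 distinct slots.
With at most 3 per slot and 7 tasks, at least 3 slots are needed.
3 works (last occupied slot: 3): for example E -> 2; Y -> 1; M -> 3; Q -> 2; Z -> 2; J -> 1; C -> 1.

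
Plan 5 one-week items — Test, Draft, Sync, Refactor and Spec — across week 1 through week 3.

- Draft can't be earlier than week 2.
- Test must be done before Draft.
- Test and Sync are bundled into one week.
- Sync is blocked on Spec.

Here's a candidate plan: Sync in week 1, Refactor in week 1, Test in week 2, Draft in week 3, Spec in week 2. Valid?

Test and Sync are bundled into one week — violated.
Sync is blocked on Spec — violated.
Draft can't be earlier than week 2 — holds.
Test must be done before Draft — holds.

No — it violates: Sync is blocked on Spec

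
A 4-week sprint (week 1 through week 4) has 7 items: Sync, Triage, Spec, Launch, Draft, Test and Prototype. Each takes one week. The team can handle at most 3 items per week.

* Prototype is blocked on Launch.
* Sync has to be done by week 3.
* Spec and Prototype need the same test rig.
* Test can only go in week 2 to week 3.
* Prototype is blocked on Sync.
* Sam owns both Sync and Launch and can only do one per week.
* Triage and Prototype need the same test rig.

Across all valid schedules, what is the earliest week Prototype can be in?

Precedence pushes Prototype to at least week 2.
Prototype at week 3 is achievable: Draft in week 2, Test in week 2, Spec in week 1, Sync in week 1, Prototype in week 3, Launch in week 2, Triage in week 1.
Nothing earlier works — the conflict and capacity constraints rule out every week before week 3.

week 3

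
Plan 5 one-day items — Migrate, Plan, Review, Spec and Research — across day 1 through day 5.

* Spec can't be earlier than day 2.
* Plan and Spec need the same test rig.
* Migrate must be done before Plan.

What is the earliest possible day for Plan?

day 2

Precedence pushes Plan to at least day 2.
Plan at day 2 is achievable: Plan=day 2; Review=day 1; Spec=day 3; Migrate=day 1; Research=day 1.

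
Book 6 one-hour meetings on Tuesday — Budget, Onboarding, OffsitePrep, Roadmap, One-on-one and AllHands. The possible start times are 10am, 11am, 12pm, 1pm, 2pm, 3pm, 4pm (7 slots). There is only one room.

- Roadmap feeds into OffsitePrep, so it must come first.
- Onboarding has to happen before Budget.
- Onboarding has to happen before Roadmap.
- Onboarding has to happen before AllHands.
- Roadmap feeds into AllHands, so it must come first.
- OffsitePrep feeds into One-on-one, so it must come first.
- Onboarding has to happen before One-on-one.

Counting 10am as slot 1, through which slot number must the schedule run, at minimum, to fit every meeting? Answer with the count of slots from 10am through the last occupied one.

The precedence chain requires at least 4 distinct slots.
With at most 1 per slot and 6 meetings, at least 6 slots are needed.
6 works (last occupied slot: 3pm): for example Roadmap -> 11am, AllHands -> 2pm, OffsitePrep -> 12pm, One-on-one -> 1pm, Onboarding -> 10am, Budget -> 3pm.

6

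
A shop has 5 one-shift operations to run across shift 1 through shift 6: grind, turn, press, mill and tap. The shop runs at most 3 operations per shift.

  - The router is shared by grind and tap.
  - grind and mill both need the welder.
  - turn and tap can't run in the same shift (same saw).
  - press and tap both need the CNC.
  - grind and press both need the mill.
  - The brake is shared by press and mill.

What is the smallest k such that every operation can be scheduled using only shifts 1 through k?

3

With at most 3 per shift and 5 operations, at least 2 shifts are needed.
Could 2 shifts be enough, i.e. nothing placed later than shift 2? No: grind, press and mill must all be in different shifts (grind/press can't share; grind/mill can't share; press/mill can't share), but only 2 shifts are available: 3 operations can't fit in 2 distinct shifts.
So 2 shifts is not enough.
3 works (last occupied shift: shift 3): for example grind=shift 1, turn=shift 1, mill=shift 3, press=shift 2, tap=shift 3.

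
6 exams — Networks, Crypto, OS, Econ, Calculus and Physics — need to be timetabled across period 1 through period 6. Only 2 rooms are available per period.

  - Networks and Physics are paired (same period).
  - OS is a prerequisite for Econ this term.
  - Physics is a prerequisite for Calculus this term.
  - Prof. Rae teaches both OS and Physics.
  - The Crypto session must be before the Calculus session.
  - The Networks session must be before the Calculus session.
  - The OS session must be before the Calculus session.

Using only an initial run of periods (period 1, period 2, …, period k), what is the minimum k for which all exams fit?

The precedence chain requires at least 2 distinct periods.
With at most 2 per period and 6 exams, at least 3 periods are needed.
3 works (last occupied period: period 3): for example OS in period 1; Networks in period 2; Crypto in period 1; Econ in period 3; Calculus in period 3; Physics in period 2.

3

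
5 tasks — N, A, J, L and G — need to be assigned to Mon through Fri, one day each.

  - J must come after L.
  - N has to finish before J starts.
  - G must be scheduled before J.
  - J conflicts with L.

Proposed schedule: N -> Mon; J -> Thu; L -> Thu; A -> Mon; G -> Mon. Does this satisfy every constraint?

No — it violates: J conflicts with L

J must come after L — violated.
N has to finish before J starts — holds.
G must be scheduled before J — holds.
J conflicts with L — violated.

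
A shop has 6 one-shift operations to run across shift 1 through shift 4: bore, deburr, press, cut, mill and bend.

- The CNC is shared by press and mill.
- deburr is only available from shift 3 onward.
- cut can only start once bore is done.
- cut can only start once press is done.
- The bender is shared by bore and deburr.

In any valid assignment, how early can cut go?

shift 2

Precedence pushes cut to at least shift 2.
cut at shift 2 is achievable: cut in shift 2, press in shift 1, bend in shift 1, bore in shift 1, deburr in shift 3, mill in shift 2.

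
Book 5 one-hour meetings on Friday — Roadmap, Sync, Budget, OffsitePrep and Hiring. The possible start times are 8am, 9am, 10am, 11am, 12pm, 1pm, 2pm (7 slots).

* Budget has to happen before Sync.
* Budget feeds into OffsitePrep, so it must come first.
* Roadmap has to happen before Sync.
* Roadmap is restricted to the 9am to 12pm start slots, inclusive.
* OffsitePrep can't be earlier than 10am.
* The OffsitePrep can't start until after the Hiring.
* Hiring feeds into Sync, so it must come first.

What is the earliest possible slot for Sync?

Precedence pushes Sync to at least 10am.
Sync at 10am is achievable: Hiring in 8am; OffsitePrep in 10am; Budget in 8am; Roadmap in 9am; Sync in 10am.

10am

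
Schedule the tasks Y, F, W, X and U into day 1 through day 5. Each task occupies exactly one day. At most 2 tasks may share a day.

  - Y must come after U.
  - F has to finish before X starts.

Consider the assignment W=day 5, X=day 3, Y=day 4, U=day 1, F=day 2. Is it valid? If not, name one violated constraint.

Valid

At most 2 tasks may share a day — holds.
F has to finish before X starts — holds.
Y must come after U — holds.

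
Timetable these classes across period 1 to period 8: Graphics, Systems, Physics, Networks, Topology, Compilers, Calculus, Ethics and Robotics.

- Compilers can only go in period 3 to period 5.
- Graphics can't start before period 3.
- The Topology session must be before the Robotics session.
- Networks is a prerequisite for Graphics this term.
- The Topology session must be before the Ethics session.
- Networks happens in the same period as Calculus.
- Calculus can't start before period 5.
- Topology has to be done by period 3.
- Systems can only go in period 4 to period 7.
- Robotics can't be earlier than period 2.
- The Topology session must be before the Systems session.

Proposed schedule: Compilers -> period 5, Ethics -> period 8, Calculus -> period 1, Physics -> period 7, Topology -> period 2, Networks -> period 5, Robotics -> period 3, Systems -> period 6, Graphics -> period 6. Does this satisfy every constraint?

Networks is a prerequisite for Graphics this term — holds.
The Topology session must be before the Systems session — holds.
Systems can only go in period 4 to period 7 — holds.
Topology has to be done by period 3 — holds.
Calculus can't start before period 5 — violated.
The Topology session must be before the Ethics session — holds.
The Topology session must be before the Robotics session — holds.
Robotics can't be earlier than period 2 — holds.
Networks happens in the same period as Calculus — violated.
Compilers can only go in period 3 to period 5 — holds.
Graphics can't start before period 3 — holds.

Invalid. Networks happens in the same period as Calculus.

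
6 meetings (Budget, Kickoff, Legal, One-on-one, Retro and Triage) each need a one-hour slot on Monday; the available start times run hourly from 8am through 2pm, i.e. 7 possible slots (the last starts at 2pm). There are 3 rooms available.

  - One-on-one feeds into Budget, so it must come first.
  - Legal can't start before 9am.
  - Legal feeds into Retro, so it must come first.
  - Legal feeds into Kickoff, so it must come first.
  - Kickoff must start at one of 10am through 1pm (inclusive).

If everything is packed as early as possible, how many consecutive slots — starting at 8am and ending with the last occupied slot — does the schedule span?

The precedence chain requires at least 2 distinct slots.
With at most 3 per slot and 6 meetings, at least 2 slots are needed.
Kickoff can't be placed before 10am — that is slot 3 counting from 8am — so the schedule must run through at least 3 slots.
3 works (last occupied slot: 10am): for example Retro in 10am; Triage in 8am; Budget in 9am; One-on-one in 8am; Kickoff in 10am; Legal in 9am.

3 slots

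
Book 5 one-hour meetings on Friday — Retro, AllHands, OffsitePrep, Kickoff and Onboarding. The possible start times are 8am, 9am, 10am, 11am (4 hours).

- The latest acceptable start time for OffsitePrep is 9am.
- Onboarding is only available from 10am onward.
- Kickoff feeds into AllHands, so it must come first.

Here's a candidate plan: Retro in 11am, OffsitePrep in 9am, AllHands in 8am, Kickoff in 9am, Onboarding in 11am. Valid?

No — it violates: Kickoff feeds into AllHands, so it must come first

Onboarding is only available from 10am onward — holds.
Kickoff feeds into AllHands, so it must come first — violated.
The latest acceptable start time for OffsitePrep is 9am — holds.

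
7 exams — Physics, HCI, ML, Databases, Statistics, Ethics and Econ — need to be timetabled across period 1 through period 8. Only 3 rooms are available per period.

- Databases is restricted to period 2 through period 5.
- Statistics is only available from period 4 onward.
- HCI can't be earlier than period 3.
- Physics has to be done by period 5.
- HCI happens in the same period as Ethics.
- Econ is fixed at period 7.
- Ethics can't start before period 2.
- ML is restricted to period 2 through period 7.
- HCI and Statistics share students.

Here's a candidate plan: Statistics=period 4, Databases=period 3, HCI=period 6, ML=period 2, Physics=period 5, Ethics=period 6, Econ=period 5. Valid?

HCI happens in the same period as Ethics — holds.
Only 3 rooms are available per period — holds.
Physics has to be done by period 5 — holds.
Ethics can't start before period 2 — holds.
Databases is restricted to period 2 through period 5 — holds.
ML is restricted to period 2 through period 7 — holds.
HCI and Statistics share students — holds.
Statistics is only available from period 4 onward — holds.
HCI can't be earlier than period 3 — holds.
Econ is fixed at period 7 — violated.

No — it violates: Econ is fixed at period 7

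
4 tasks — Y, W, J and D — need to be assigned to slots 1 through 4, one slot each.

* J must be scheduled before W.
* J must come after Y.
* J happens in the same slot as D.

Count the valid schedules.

Enumerating: W in 3; Y in 1; J in 2; D in 2 | Y=1, J=2, D=2, W=4 | J in 3; D in 3; Y in 1; W in 4 | W in 4, Y in 2, J in 3, D in 3.

4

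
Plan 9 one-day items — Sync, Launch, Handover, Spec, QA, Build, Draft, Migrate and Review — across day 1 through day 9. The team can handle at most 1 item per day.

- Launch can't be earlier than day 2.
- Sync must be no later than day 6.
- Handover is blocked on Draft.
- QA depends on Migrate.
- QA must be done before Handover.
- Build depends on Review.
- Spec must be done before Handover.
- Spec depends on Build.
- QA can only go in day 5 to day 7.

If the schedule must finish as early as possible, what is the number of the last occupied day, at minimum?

9

The precedence chain requires at least 4 distinct days.
With at most 1 per day and 9 tasks, at least 9 days are needed.
Propagating the time windows through the other constraints, Handover can't land before day 6, so the schedule must run through at least day 6.
9 works (last occupied day: day 9): for example QA -> day 5; Build -> day 6; Review -> day 4; Launch -> day 2; Draft -> day 8; Handover -> day 9; Spec -> day 7; Sync -> day 1; Migrate -> day 3.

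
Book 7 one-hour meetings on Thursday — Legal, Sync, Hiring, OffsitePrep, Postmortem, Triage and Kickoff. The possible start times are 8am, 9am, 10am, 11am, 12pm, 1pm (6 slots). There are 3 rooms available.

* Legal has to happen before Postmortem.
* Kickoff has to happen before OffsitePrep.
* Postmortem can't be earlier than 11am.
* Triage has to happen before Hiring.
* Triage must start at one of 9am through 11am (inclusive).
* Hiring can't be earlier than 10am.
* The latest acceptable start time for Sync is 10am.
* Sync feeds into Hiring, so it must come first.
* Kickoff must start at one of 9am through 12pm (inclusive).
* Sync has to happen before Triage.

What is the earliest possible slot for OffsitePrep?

10am

Precedence pushes OffsitePrep to at least 10am.
OffsitePrep at 10am is achievable: Kickoff -> 9am; Legal -> 8am; Postmortem -> 11am; Hiring -> 10am; Triage -> 9am; Sync -> 8am; OffsitePrep -> 10am.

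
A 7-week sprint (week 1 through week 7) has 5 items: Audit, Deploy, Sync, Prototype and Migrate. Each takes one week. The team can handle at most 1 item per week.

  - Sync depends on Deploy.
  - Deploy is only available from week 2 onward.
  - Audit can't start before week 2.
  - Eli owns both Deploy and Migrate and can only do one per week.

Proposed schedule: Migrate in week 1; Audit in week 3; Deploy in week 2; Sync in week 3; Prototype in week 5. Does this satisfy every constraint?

Sync depends on Deploy — holds.
Eli owns both Deploy and Migrate and can only do one per week — holds.
Deploy is only available from week 2 onward — holds.
The team can handle at most 1 item per week — violated.
Audit can't start before week 2 — holds.

No — it violates: The team can handle at most 1 item per week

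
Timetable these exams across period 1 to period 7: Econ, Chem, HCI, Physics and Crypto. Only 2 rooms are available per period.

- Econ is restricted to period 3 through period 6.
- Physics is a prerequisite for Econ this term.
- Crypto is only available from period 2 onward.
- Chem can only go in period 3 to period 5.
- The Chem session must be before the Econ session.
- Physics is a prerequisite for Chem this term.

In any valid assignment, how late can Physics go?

period 4

Downstream work caps Physics at period 4.
Physics at period 4 is achievable: HCI=period 1, Econ=period 6, Physics=period 4, Crypto=period 2, Chem=period 5.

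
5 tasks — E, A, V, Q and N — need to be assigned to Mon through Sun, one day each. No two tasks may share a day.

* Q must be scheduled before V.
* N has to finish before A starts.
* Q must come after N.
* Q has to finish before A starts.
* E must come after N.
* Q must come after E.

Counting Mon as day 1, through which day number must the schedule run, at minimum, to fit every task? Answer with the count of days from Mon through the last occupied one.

5

The precedence chain requires at least 4 distinct days.
With at most 1 per day and 5 tasks, at least 5 days are needed.
5 works (last occupied day: Fri): for example N=Mon, Q=Wed, E=Tue, A=Thu, V=Fri.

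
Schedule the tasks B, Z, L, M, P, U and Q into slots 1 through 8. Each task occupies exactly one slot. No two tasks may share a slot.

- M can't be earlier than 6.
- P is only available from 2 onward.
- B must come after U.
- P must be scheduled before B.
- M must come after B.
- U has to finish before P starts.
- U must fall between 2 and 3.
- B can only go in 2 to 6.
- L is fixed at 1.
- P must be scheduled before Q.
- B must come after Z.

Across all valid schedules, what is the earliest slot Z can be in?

Downstream work caps Z at 5.
Z at 2 is achievable: Z=2, B=5, Q=7, M=6, P=4, L=1, U=3.
Nothing earlier works — the capacity limit rule out every slot before 2.

2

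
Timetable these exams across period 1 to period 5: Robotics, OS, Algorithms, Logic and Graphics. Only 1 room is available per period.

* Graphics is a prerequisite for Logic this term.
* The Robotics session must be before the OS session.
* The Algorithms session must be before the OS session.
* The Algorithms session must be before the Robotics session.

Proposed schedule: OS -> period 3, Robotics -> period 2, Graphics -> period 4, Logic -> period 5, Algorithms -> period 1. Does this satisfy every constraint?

Yes

The Algorithms session must be before the Robotics session — holds.
The Algorithms session must be before the OS session — holds.
Only 1 room is available per period — holds.
Graphics is a prerequisite for Logic this term — holds.
The Robotics session must be before the OS session — holds.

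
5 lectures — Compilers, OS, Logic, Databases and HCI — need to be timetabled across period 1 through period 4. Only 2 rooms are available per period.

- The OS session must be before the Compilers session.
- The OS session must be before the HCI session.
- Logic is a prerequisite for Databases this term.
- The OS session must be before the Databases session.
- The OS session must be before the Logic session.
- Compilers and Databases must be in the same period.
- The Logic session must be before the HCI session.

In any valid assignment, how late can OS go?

period 1

Downstream work caps OS at period 2.
OS at period 1 is achievable: OS=period 1; Databases=period 3; Logic=period 2; Compilers=period 3; HCI=period 4.
Nothing later works — the capacity limit rule out every period after period 1.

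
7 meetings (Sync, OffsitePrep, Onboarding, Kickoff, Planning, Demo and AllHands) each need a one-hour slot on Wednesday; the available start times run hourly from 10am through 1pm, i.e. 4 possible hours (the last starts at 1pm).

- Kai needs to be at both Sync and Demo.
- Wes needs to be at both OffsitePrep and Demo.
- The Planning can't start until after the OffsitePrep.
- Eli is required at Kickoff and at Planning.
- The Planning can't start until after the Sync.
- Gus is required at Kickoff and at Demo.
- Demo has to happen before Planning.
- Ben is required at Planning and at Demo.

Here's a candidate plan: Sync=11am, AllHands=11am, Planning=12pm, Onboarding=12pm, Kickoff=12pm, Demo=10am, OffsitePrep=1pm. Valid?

Eli is required at Kickoff and at Planning — violated.
Ben is required at Planning and at Demo — holds.
Wes needs to be at both OffsitePrep and Demo — holds.
Demo has to happen before Planning — holds.
Gus is required at Kickoff and at Demo — holds.
Kai needs to be at both Sync and Demo — holds.
The Planning can't start until after the Sync — holds.
The Planning can't start until after the OffsitePrep — violated.

No. The Planning can't start until after the OffsitePrep is not satisfied.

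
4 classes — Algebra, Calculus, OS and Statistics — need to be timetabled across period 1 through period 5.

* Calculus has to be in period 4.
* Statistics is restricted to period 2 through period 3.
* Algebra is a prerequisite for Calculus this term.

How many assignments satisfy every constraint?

30

Splitting on Algebra: it can be period 1 (10), period 2 (10), period 3 (10). Listing each branch's schedules as (Calculus, OS, Statistics) by period number:
Algebra=period 1: (4,1,2) (4,1,3) (4,2,2) (4,2,3) (4,3,2) (4,3,3) (4,4,2) (4,4,3) (4,5,2) (4,5,3) — 10.
Algebra=period 2: (4,1,2) (4,1,3) (4,2,2) (4,2,3) (4,3,2) (4,3,3) (4,4,2) (4,4,3) (4,5,2) (4,5,3) — 10.
Algebra=period 3: (4,1,2) (4,1,3) (4,2,2) (4,2,3) (4,3,2) (4,3,3) (4,4,2) (4,4,3) (4,5,2) (4,5,3) — 10.
Summing: 10 + 10 + 10 = 30.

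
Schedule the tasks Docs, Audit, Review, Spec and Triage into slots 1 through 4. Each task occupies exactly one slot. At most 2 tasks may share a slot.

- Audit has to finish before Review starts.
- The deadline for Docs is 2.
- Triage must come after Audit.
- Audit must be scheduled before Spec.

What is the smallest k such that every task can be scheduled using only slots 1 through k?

3

The precedence chain requires at least 2 distinct slots.
With at most 2 per slot and 5 tasks, at least 3 slots are needed.
3 works (last occupied slot: 3): for example Spec=2, Review=2, Audit=1, Triage=3, Docs=1.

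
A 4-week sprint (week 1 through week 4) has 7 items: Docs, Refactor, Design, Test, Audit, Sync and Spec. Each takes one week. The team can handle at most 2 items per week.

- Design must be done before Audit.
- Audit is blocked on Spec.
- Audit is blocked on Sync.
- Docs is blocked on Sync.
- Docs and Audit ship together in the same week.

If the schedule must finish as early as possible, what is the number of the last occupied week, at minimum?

The precedence chain requires at least 2 distinct weeks.
With at most 2 per week and 7 work items, at least 4 weeks are needed.
4 works (last occupied week: week 4): for example Sync in week 1, Audit in week 3, Design in week 1, Refactor in week 2, Test in week 4, Docs in week 3, Spec in week 2.

4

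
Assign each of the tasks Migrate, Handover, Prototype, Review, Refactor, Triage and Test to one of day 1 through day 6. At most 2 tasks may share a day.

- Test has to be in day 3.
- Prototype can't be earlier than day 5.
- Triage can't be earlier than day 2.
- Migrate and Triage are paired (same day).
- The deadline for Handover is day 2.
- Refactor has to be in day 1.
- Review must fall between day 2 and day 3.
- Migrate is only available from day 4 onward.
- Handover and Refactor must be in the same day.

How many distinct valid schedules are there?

Splitting on Migrate: it can be day 4 (4), day 5 (2), day 6 (2). Listing each branch's schedules as (Handover, Prototype, Review, Refactor, Triage, Test) by day number:
Migrate=day 4: (1,5,2,1,4,3) (1,5,3,1,4,3) (1,6,2,1,4,3) (1,6,3,1,4,3) — 4.
Migrate=day 5: (1,6,2,1,5,3) (1,6,3,1,5,3) — 2.
Migrate=day 6: (1,5,2,1,6,3) (1,5,3,1,6,3) — 2.
Summing: 4 + 2 + 2 = 8.

8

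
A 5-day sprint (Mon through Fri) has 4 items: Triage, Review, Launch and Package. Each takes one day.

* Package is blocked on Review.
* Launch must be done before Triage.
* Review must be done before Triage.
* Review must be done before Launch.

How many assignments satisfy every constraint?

35

Splitting on Triage: it can be Wed (4), Thu (11), Fri (20). Listing each branch's schedules as (Review, Launch, Package):
Triage=Wed: (Mon,Tue,Tue) (Mon,Tue,Wed) (Mon,Tue,Thu) (Mon,Tue,Fri) — 4.
Triage=Thu: (Mon,Tue,Tue) (Mon,Tue,Wed) (Mon,Tue,Thu) (Mon,Tue,Fri) (Mon,Wed,Tue) (Mon,Wed,Wed) (Mon,Wed,Thu) (Mon,Wed,Fri) (Tue,Wed,Wed) (Tue,Wed,Thu) (Tue,Wed,Fri) — 11.
Triage=Fri: (Mon,Tue,Tue) (Mon,Tue,Wed) (Mon,Tue,Thu) (Mon,Tue,Fri) (Mon,Wed,Tue) (Mon,Wed,Wed) (Mon,Wed,Thu) (Mon,Wed,Fri) (Mon,Thu,Tue) (Mon,Thu,Wed) (Mon,Thu,Thu) (Mon,Thu,Fri) (Tue,Wed,Wed) (Tue,Wed,Thu) (Tue,Wed,Fri) (Tue,Thu,Wed) (Tue,Thu,Thu) (Tue,Thu,Fri) (Wed,Thu,Thu) (Wed,Thu,Fri) — 20.
Summing: 4 + 11 + 20 = 35.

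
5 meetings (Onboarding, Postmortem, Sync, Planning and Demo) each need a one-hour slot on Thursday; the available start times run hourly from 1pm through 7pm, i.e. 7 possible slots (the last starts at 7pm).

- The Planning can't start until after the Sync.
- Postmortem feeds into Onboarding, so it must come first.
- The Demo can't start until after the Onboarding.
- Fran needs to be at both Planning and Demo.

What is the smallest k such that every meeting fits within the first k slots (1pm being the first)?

The precedence chain requires at least 3 distinct slots.
3 works (last occupied slot: 3pm): for example Planning in 2pm, Postmortem in 1pm, Sync in 1pm, Demo in 3pm, Onboarding in 2pm.

3 slots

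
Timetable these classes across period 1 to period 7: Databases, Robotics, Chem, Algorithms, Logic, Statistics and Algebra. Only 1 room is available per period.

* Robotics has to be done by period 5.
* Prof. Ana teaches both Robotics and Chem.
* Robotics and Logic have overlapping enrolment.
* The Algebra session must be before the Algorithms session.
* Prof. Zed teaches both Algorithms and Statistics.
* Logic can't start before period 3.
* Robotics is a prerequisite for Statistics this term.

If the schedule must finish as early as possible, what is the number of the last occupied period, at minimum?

7

The precedence chain requires at least 2 distinct periods.
With at most 1 per period and 7 classes, at least 7 periods are needed.
Logic can't be placed before period 3, so the schedule must run through at least period 3.
7 works (last occupied period: period 7): for example Statistics -> period 5, Chem -> period 7, Databases -> period 6, Logic -> period 3, Robotics -> period 1, Algorithms -> period 4, Algebra -> period 2.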